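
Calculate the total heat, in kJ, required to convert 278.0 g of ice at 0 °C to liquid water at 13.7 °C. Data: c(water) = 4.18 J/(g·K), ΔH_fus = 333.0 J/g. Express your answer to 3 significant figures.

q1 (melt at 0 °C): 278.0 × 333.0 = 92574 J
q2 (heat water 0.0→13.7 °C): 278.0 × 4.18 × 13.7 = 15920 J
Total: 92574 + 15920 = 108494 J = 108 kJ

q = 108 kJ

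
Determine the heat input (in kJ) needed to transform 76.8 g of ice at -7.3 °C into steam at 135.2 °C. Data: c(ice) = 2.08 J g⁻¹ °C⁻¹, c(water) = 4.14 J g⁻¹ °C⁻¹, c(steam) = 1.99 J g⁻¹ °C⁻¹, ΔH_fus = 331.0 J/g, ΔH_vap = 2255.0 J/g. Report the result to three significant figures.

q1 (heat ice -7.3→0.0 °C): 76.8 × 2.08 × 7.3 = 1166 J
q2 (melt at 0 °C): 76.8 × 331.0 = 25421 J
q3 (heat water 0.0→100.0 °C): 76.8 × 4.14 × 100.0 = 31795 J
q4 (vaporize at 100 °C): 76.8 × 2255.0 = 173184 J
q5 (heat steam 100.0→135.2 °C): 76.8 × 1.99 × 35.2 = 5380 J
Total: 1166 + 25421 + 31795 + 173184 + 5380 = 236946 J = 237 kJ

q = 237 kJ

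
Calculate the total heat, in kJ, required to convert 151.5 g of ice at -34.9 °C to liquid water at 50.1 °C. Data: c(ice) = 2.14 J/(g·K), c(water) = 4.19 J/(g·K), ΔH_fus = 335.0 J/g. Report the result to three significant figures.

q = 93.9 kJ

q1 (heat ice -34.9→0.0 °C): 151.5 × 2.14 × 34.9 = 11315 J
q2 (melt at 0 °C): 151.5 × 335.0 = 50753 J
q3 (heat water 0.0→50.1 °C): 151.5 × 4.19 × 50.1 = 31803 J
Total: 11315 + 50753 + 31803 = 93871 J = 93.9 kJ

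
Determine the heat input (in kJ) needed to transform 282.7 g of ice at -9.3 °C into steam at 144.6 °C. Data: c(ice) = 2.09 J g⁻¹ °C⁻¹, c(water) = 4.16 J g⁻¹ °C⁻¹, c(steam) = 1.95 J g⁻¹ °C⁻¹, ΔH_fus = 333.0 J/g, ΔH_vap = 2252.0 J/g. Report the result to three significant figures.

q = 878 kJ

q1 (heat ice -9.3→0.0 °C): 282.7 × 2.09 × 9.3 = 5495 J
q2 (melt at 0 °C): 282.7 × 333.0 = 94139 J
q3 (heat water 0.0→100.0 °C): 282.7 × 4.16 × 100.0 = 117603 J
q4 (vaporize at 100 °C): 282.7 × 2252.0 = 636640 J
q5 (heat steam 100.0→144.6 °C): 282.7 × 1.95 × 44.6 = 24586 J
Total: 5495 + 94139 + 117603 + 636640 + 24586 = 878463 J = 878 kJ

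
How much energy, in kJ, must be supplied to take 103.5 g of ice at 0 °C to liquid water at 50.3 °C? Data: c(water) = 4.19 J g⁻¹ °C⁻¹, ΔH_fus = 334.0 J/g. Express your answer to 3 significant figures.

q1 (melt at 0 °C): 103.5 × 334.0 = 34569 J
q2 (heat water 0.0→50.3 °C): 103.5 × 4.19 × 50.3 = 21813 J
Total: 34569 + 21813 = 56382 J = 56.4 kJ

q = 56.4 kJ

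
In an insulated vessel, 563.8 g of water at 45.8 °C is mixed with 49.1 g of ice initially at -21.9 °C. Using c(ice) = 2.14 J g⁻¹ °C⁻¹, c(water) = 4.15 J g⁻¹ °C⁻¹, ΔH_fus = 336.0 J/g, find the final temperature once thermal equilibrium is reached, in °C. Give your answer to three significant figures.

Heat to bring ice to 0 °C and melt it: q₁ = 49.1×2.14×21.9 + 49.1×336.0 = 18799 J
Heat the water can supply cooling to 0 °C: 563.8×4.15×45.8 = 107161 J > q₁, so all ice melts.
Energy balance: 563.8×4.15×(45.8 − T) = 18799 + 49.1×4.15×(T − 0)
2339.77(45.8 − T) = 18799 + 203.765 T
107161 − 18799 = 2543.535 T
T = 88362 / 2543.535 = 34.74 °C

T_f = 34.7 °C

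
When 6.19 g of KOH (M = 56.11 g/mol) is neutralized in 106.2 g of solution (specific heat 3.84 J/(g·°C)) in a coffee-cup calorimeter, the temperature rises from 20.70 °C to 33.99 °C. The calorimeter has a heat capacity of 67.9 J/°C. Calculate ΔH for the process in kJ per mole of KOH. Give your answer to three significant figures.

ΔH = -57.3 kJ/mol

|ΔT| = |33.99 − 20.70| = 13.29 °C
|q_surr| = (106.2 × 3.84 + 67.9) × 13.29 = 475.708 × 13.29 = 6322 J
n(KOH) = 6.19 / 56.11 = 0.1103 mol
Temperature rose, so q_rxn = −|q_surr| = -6.322 kJ
ΔH = q_rxn / n = -57.32 kJ/mol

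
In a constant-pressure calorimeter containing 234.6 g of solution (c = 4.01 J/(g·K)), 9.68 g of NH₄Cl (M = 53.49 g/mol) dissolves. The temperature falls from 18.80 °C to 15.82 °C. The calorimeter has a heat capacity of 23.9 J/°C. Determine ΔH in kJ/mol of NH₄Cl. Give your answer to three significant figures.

ΔH = 15.9 kJ/mol

|ΔT| = |15.82 − 18.80| = 2.98 °C
|q_surr| = (234.6 × 4.01 + 23.9) × 2.98 = 964.646 × 2.98 = 2875 J
n(NH₄Cl) = 9.68 / 53.49 = 0.1810 mol
Temperature fell, so q_rxn = +|q_surr| = 2.875 kJ
ΔH = q_rxn / n = 15.88 kJ/mol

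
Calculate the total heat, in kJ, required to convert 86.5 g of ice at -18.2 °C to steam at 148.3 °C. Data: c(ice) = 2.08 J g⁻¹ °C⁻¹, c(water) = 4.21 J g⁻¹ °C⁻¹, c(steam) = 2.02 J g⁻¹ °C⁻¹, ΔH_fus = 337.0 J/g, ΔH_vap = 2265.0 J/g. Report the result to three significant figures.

q1 (heat ice -18.2→0.0 °C): 86.5 × 2.08 × 18.2 = 3275 J
q2 (melt at 0 °C): 86.5 × 337.0 = 29151 J
q3 (heat water 0.0→100.0 °C): 86.5 × 4.21 × 100.0 = 36417 J
q4 (vaporize at 100 °C): 86.5 × 2265.0 = 195923 J
q5 (heat steam 100.0→148.3 °C): 86.5 × 2.02 × 48.3 = 8439 J
Total: 3275 + 29151 + 36417 + 195923 + 8439 = 273205 J = 273 kJ

q = 273 kJ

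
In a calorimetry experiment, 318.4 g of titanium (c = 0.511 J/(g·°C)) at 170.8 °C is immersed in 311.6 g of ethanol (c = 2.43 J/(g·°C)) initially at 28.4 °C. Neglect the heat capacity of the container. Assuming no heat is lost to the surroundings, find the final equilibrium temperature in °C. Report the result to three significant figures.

T_f = 53.6 °C

Heat lost by titanium = heat gained by ethanol.
(318.4)(0.511)(170.8 − T) = (311.6)(2.43)(T − 28.4)
162.7024 (170.8 − T) = 757.188 (T − 28.4)
27790 − 162.7024 T = 757.188 T − 21504
49294 = 919.8904 T
T = 53.59 °C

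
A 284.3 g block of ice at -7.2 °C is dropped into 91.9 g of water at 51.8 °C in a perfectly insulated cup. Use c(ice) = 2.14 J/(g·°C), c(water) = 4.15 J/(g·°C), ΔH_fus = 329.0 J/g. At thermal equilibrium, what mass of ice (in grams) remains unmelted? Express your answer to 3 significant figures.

Heat to warm all ice to 0 °C: 284.3×2.14×7.2 = 4380.5 J
Heat released by water cooling to 0 °C: 91.9×4.15×51.8 = 19756 J
19756 J < 4380.5 + 284.3×329.0 = 97915.2 J, so not all ice melts; final T = 0 °C.
Heat left for melting: 19756 − 4380.5 = 15375.5 J
Mass melted = 15375.5 / 329.0 = 46.73 g
Ice remaining = 284.3 − 46.73 = 237.57 g

m_ice remaining = 238 g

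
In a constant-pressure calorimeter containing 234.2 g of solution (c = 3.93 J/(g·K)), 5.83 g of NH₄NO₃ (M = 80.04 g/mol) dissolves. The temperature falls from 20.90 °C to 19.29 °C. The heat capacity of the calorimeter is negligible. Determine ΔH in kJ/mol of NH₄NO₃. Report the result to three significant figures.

ΔH = 20.3 kJ/mol

|ΔT| = |19.29 − 20.90| = 1.61 °C
|q_surr| = (234.2 × 3.93) × 1.61 = 920.406 × 1.61 = 1482 J
n(NH₄NO₃) = 5.83 / 80.04 = 0.07284 mol
Temperature fell, so q_rxn = +|q_surr| = 1.482 kJ
ΔH = q_rxn / n = 20.346 kJ/mol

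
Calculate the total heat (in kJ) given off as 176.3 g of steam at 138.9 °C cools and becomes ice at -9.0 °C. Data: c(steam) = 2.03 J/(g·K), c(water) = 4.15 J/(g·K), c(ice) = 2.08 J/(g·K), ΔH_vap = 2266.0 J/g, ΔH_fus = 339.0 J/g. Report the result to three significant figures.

q = 550 kJ

q1 (cool steam 138.9→100 °C): 176.3 × 2.03 × 38.9 = 13922 J
q2 (condense at 100 °C): 176.3 × 2266.0 = 399496 J
q3 (cool water 100→0 °C): 176.3 × 4.15 × 100.0 = 73165 J
q4 (freeze at 0 °C): 176.3 × 339.0 = 59766 J
q5 (cool ice 0→-9.0 °C): 176.3 × 2.08 × 9.0 = 3300 J
Total: 13922 + 399496 + 73165 + 59766 + 3300 = 549649 J = 550 kJ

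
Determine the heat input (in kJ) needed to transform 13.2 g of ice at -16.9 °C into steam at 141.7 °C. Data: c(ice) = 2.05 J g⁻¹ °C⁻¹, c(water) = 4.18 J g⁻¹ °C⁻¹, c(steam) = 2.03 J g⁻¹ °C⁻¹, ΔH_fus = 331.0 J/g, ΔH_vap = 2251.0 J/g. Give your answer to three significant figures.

q1 (heat ice -16.9→0.0 °C): 13.2 × 2.05 × 16.9 = 457 J
q2 (melt at 0 °C): 13.2 × 331.0 = 4369 J
q3 (heat water 0.0→100.0 °C): 13.2 × 4.18 × 100.0 = 5518 J
q4 (vaporize at 100 °C): 13.2 × 2251.0 = 29713 J
q5 (heat steam 100.0→141.7 °C): 13.2 × 2.03 × 41.7 = 1117 J
Total: 457 + 4369 + 5518 + 29713 + 1117 = 41174 J = 41.2 kJ

q = 41.2 kJ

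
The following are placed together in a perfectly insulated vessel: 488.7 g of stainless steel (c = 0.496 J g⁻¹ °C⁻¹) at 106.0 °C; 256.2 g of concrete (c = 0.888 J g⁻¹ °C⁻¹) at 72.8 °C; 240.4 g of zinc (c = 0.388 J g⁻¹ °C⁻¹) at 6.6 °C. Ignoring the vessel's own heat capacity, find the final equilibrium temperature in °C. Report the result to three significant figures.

T_f = 76.1 °C

Σ mᵢcᵢ(T − Tᵢ) = 0  ⇒  T = Σ mᵢcᵢTᵢ / Σ mᵢcᵢ
Σ mᵢcᵢ = 488.7×0.496 + 256.2×0.888 + 240.4×0.388 = 563.1760
Σ mᵢcᵢTᵢ = 242.3952×106.0 + 227.5056×72.8 + 93.2752×6.6 = 42872
T = 42872 / 563.1760 = 76.13 °C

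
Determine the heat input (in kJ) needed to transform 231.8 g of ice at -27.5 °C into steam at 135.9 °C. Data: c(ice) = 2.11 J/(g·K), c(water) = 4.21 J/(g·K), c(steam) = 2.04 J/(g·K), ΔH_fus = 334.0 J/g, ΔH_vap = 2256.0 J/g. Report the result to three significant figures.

q = 728 kJ

q1 (heat ice -27.5→0.0 °C): 231.8 × 2.11 × 27.5 = 13450 J
q2 (melt at 0 °C): 231.8 × 334.0 = 77421 J
q3 (heat water 0.0→100.0 °C): 231.8 × 4.21 × 100.0 = 97588 J
q4 (vaporize at 100 °C): 231.8 × 2256.0 = 522941 J
q5 (heat steam 100.0→135.9 °C): 231.8 × 2.04 × 35.9 = 16976 J
Total: 13450 + 77421 + 97588 + 522941 + 16976 = 728376 J = 728 kJ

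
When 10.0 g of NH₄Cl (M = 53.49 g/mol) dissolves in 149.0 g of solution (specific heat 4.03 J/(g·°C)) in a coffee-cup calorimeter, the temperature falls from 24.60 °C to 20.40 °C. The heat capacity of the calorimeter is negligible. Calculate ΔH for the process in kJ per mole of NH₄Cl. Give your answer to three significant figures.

|ΔT| = |20.40 − 24.60| = 4.20 °C
|q_surr| = (149.0 × 4.03) × 4.20 = 600.47 × 4.20 = 2522 J
n(NH₄Cl) = 10.0 / 53.49 = 0.1870 mol
Temperature fell, so q_rxn = +|q_surr| = 2.522 kJ
ΔH = q_rxn / n = 13.49 kJ/mol

ΔH = 13.5 kJ/mol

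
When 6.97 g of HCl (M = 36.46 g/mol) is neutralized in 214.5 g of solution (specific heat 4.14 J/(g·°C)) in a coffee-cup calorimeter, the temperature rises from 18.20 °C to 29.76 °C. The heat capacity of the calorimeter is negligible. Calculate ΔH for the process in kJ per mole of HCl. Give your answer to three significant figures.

ΔH = -53.7 kJ/mol

|ΔT| = |29.76 − 18.20| = 11.56 °C
|q_surr| = (214.5 × 4.14) × 11.56 = 888.03 × 11.56 = 10270 J
n(HCl) = 6.97 / 36.46 = 0.1912 mol
Temperature rose, so q_rxn = −|q_surr| = -10.27 kJ
ΔH = q_rxn / n = -53.71 kJ/mol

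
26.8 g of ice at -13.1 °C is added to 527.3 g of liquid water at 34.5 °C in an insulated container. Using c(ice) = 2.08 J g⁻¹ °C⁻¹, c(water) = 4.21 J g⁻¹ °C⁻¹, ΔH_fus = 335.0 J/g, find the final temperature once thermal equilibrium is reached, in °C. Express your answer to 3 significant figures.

Heat to bring ice to 0 °C and melt it: q₁ = 26.8×2.08×13.1 + 26.8×335.0 = 9708.2 J
Heat the water can supply cooling to 0 °C: 527.3×4.21×34.5 = 76587.7 J > q₁, so all ice melts.
Energy balance: 527.3×4.21×(34.5 − T) = 9708.2 + 26.8×4.21×(T − 0)
2219.933(34.5 − T) = 9708.2 + 112.828 T
76587.7 − 9708.2 = 2332.761 T
T = 66879.5 / 2332.761 = 28.67 °C

T_f = 28.7 °C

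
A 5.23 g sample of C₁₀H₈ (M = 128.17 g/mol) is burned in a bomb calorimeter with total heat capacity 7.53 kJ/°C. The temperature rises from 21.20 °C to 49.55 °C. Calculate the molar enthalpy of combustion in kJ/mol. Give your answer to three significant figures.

ΔT = 49.55 − 21.20 = 28.35 °C
q_cal = C_cal × ΔT = 7.53 × 28.35 = 213.4755 kJ
n = 5.23 / 128.17 = 0.04081 mol
q_rxn = −q_cal = -213.4755 kJ
ΔH = -213.4755 / 0.04081 = -5231 kJ/mol

ΔH = -5230 kJ/mol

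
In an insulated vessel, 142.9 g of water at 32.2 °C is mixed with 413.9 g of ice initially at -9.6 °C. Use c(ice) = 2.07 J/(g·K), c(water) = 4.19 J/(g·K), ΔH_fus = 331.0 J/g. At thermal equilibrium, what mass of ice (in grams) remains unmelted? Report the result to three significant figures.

Heat to warm all ice to 0 °C: 413.9×2.07×9.6 = 8225.0 J
Heat released by water cooling to 0 °C: 142.9×4.19×32.2 = 19280 J
19280 J < 8225.0 + 413.9×331.0 = 145225.9 J, so not all ice melts; final T = 0 °C.
Heat left for melting: 19280 − 8225.0 = 11055.0 J
Mass melted = 11055.0 / 331.0 = 33.40 g
Ice remaining = 413.9 − 33.40 = 380.50 g

m_ice remaining = 381 g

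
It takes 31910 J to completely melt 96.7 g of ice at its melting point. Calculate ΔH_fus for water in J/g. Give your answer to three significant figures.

ΔH_fus = q / m = 31910 / 96.7 = 330 J/g

ΔH_fus = 330 J/g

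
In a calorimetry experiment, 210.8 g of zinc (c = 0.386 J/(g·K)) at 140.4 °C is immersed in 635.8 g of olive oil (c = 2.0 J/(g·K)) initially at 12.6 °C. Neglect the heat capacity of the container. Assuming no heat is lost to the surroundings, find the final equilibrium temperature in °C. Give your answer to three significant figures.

T_f = 20.3 °C

Heat lost by zinc = heat gained by olive oil.
(210.8)(0.386)(140.4 − T) = (635.8)(2.0)(T − 12.6)
81.3688 (140.4 − T) = 1271.6 (T − 12.6)
11424 − 81.3688 T = 1271.6 T − 16022
27446 = 1352.9688 T
T = 20.29 °C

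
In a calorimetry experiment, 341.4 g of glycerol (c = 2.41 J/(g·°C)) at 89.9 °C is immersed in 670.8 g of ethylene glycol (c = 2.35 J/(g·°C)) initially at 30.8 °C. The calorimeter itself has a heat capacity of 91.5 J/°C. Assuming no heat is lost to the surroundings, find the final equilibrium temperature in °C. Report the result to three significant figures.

Heat lost by glycerol = heat gained by ethylene glycol + calorimeter.
(341.4)(2.41)(89.9 − T) = [(670.8)(2.35) + 91.5](T − 30.8)
822.774 (89.9 − T) = 1667.88 (T − 30.8)
73967 − 822.774 T = 1667.88 T − 51371
125338 = 2490.654 T
T = 50.32 °C

T_f = 50.3 °C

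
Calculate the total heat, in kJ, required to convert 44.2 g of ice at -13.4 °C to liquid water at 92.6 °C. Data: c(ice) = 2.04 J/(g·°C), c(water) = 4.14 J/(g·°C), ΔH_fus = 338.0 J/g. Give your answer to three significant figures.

q1 (heat ice -13.4→0.0 °C): 44.2 × 2.04 × 13.4 = 1208 J
q2 (melt at 0 °C): 44.2 × 338.0 = 14940 J
q3 (heat water 0.0→92.6 °C): 44.2 × 4.14 × 92.6 = 16945 J
Total: 1208 + 14940 + 16945 = 33093 J = 33.1 kJ

q = 33.1 kJ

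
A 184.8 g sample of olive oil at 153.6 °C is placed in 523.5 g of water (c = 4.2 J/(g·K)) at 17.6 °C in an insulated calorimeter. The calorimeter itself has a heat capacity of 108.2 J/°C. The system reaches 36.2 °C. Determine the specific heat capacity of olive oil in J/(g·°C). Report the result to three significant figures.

c = 1.98 J/(g·°C)

q_gained = (523.5 × 4.2 + 108.2) × (36.2 − 17.6) = 42910 J
q_lost = 184.8 × c × (153.6 − 36.2) = 21695.52 c
Set equal: c = 42910 / 21695.52 = 1.98 J/(g·°C)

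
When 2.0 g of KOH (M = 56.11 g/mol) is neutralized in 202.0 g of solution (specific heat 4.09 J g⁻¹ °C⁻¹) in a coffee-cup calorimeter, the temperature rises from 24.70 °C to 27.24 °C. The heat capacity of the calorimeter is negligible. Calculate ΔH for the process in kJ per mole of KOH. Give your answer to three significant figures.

ΔH = -58.9 kJ/mol

|ΔT| = |27.24 − 24.70| = 2.54 °C
|q_surr| = (202.0 × 4.09) × 2.54 = 826.18 × 2.54 = 2098 J
n(KOH) = 2.0 / 56.11 = 0.03564 mol
Temperature rose, so q_rxn = −|q_surr| = -2.098 kJ
ΔH = q_rxn / n = -58.87 kJ/mol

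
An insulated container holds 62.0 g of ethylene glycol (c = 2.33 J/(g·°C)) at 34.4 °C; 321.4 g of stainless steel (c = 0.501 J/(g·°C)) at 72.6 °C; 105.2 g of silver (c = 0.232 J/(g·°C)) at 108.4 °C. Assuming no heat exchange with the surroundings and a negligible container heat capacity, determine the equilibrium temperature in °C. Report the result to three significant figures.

Σ mᵢcᵢ(T − Tᵢ) = 0  ⇒  T = Σ mᵢcᵢTᵢ / Σ mᵢcᵢ
Σ mᵢcᵢ = 62.0×2.33 + 321.4×0.501 + 105.2×0.232 = 329.8878
Σ mᵢcᵢTᵢ = 144.46×34.4 + 161.0214×72.6 + 24.4064×108.4 = 19305
T = 19305 / 329.8878 = 58.52 °C

T_f = 58.5 °C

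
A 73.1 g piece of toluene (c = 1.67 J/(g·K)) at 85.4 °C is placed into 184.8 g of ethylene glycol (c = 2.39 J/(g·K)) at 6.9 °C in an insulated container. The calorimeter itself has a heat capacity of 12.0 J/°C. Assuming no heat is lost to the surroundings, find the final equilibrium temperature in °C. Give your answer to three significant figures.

Heat lost by toluene = heat gained by ethylene glycol + calorimeter.
(73.1)(1.67)(85.4 − T) = [(184.8)(2.39) + 12.0](T − 6.9)
122.077 (85.4 − T) = 453.672 (T − 6.9)
10425 − 122.077 T = 453.672 T − 3130.3
13555.3 = 575.749 T
T = 23.54 °C

T_f = 23.5 °C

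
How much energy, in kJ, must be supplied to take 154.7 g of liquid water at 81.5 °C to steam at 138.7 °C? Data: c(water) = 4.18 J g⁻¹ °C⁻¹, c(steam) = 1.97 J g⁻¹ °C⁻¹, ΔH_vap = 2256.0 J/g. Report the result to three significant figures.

q = 373 kJ

q1 (heat water 81.5→100.0 °C): 154.7 × 4.18 × 18.5 = 11963 J
q2 (vaporize at 100 °C): 154.7 × 2256.0 = 349003 J
q3 (heat steam 100.0→138.7 °C): 154.7 × 1.97 × 38.7 = 11794 J
Total: 11963 + 349003 + 11794 = 372760 J = 373 kJ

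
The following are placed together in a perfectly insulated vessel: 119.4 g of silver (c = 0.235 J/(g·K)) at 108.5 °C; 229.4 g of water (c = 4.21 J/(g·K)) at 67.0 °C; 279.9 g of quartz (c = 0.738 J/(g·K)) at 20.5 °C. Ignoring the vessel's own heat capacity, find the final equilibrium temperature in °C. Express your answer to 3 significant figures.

Σ mᵢcᵢ(T − Tᵢ) = 0  ⇒  T = Σ mᵢcᵢTᵢ / Σ mᵢcᵢ
Σ mᵢcᵢ = 119.4×0.235 + 229.4×4.21 + 279.9×0.738 = 1200.3992
Σ mᵢcᵢTᵢ = 28.059×108.5 + 965.774×67.0 + 206.5662×20.5 = 71986
T = 71986 / 1200.3992 = 59.97 °C

T_f = 60.0 °C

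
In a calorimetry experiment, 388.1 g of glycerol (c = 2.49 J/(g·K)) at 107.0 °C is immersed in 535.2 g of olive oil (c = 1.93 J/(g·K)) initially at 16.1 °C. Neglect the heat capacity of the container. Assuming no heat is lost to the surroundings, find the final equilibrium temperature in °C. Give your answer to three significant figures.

T_f = 60.0 °C

Heat lost by glycerol = heat gained by olive oil.
(388.1)(2.49)(107.0 − T) = (535.2)(1.93)(T − 16.1)
966.369 (107.0 − T) = 1032.936 (T − 16.1)
103400 − 966.369 T = 1032.936 T − 16630
120030 = 1999.305 T
T = 60.04 °C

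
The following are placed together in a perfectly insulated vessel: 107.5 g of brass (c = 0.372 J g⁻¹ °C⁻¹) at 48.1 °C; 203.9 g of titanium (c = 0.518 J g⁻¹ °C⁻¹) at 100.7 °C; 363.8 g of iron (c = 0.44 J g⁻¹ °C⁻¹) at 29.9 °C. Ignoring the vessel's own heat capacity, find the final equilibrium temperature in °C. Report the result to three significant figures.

T_f = 56.7 °C

Σ mᵢcᵢ(T − Tᵢ) = 0  ⇒  T = Σ mᵢcᵢTᵢ / Σ mᵢcᵢ
Σ mᵢcᵢ = 107.5×0.372 + 203.9×0.518 + 363.8×0.44 = 305.6822
Σ mᵢcᵢTᵢ = 39.99×48.1 + 105.6202×100.7 + 160.072×29.9 = 17346
T = 17346 / 305.6822 = 56.745 °C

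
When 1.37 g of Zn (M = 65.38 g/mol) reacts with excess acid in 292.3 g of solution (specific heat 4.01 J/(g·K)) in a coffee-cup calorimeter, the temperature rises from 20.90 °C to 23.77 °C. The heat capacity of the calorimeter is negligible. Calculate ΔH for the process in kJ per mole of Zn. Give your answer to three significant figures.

|ΔT| = |23.77 − 20.90| = 2.87 °C
|q_surr| = (292.3 × 4.01) × 2.87 = 1172.123 × 2.87 = 3364 J
n(Zn) = 1.37 / 65.38 = 0.02095 mol
Temperature rose, so q_rxn = −|q_surr| = -3.364 kJ
ΔH = q_rxn / n = -160.6 kJ/mol

ΔH = -161 kJ/mol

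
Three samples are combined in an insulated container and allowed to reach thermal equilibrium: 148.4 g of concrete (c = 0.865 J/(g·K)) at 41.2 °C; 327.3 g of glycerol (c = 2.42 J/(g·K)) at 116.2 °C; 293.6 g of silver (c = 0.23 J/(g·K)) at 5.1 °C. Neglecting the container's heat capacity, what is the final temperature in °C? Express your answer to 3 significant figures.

Σ mᵢcᵢ(T − Tᵢ) = 0  ⇒  T = Σ mᵢcᵢTᵢ / Σ mᵢcᵢ
Σ mᵢcᵢ = 148.4×0.865 + 327.3×2.42 + 293.6×0.23 = 987.960
Σ mᵢcᵢTᵢ = 128.366×41.2 + 792.066×116.2 + 67.528×5.1 = 97671
T = 97671 / 987.960 = 98.86 °C

T_f = 98.9 °C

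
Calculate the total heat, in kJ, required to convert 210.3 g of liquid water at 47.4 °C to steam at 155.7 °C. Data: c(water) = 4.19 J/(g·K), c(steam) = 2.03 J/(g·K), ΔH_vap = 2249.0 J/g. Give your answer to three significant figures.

q1 (heat water 47.4→100.0 °C): 210.3 × 4.19 × 52.6 = 46349 J
q2 (vaporize at 100 °C): 210.3 × 2249.0 = 472965 J
q3 (heat steam 100.0→155.7 °C): 210.3 × 2.03 × 55.7 = 23779 J
Total: 46349 + 472965 + 23779 = 543093 J = 543 kJ

q = 543 kJ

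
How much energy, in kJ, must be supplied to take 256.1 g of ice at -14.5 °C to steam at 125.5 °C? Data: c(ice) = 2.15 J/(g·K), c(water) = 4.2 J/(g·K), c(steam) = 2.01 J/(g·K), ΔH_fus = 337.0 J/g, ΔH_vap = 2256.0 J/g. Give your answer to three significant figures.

q = 793 kJ

q1 (heat ice -14.5→0.0 °C): 256.1 × 2.15 × 14.5 = 7984 J
q2 (melt at 0 °C): 256.1 × 337.0 = 86306 J
q3 (heat water 0.0→100.0 °C): 256.1 × 4.2 × 100.0 = 107562 J
q4 (vaporize at 100 °C): 256.1 × 2256.0 = 577762 J
q5 (heat steam 100.0→125.5 °C): 256.1 × 2.01 × 25.5 = 13126 J
Total: 7984 + 86306 + 107562 + 577762 + 13126 = 792740 J = 793 kJ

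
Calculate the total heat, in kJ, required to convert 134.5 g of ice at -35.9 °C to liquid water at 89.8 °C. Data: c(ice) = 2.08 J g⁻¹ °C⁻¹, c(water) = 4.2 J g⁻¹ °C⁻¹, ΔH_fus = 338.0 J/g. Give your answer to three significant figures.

q = 106 kJ

q1 (heat ice -35.9→0.0 °C): 134.5 × 2.08 × 35.9 = 10043 J
q2 (melt at 0 °C): 134.5 × 338.0 = 45461 J
q3 (heat water 0.0→89.8 °C): 134.5 × 4.2 × 89.8 = 50728 J
Total: 10043 + 45461 + 50728 = 106232 J = 106 kJ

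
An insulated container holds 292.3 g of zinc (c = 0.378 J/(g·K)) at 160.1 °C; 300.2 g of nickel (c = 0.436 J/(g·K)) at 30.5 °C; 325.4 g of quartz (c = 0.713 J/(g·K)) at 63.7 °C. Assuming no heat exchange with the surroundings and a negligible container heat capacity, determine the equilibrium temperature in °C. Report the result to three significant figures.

Σ mᵢcᵢ(T − Tᵢ) = 0  ⇒  T = Σ mᵢcᵢTᵢ / Σ mᵢcᵢ
Σ mᵢcᵢ = 292.3×0.378 + 300.2×0.436 + 325.4×0.713 = 473.3868
Σ mᵢcᵢTᵢ = 110.4894×160.1 + 130.8872×30.5 + 232.0102×63.7 = 36460
T = 36460 / 473.3868 = 77.02 °C

T_f = 77.0 °C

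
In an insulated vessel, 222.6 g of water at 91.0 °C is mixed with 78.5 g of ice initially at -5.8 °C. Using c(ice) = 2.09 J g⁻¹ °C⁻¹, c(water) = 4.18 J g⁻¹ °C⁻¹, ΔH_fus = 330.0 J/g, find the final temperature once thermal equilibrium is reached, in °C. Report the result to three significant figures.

Heat to bring ice to 0 °C and melt it: q₁ = 78.5×2.09×5.8 + 78.5×330.0 = 26857 J
Heat the water can supply cooling to 0 °C: 222.6×4.18×91.0 = 84672.6 J > q₁, so all ice melts.
Energy balance: 222.6×4.18×(91.0 − T) = 26857 + 78.5×4.18×(T − 0)
930.468(91.0 − T) = 26857 + 328.13 T
84672.6 − 26857 = 1258.598 T
T = 57815.6 / 1258.598 = 45.94 °C

T_f = 45.9 °C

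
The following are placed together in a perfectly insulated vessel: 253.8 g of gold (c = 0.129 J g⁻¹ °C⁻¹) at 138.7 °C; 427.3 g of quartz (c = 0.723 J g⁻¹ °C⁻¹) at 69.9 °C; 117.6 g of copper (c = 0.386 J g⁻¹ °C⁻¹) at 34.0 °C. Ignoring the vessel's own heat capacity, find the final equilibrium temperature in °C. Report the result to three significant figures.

Σ mᵢcᵢ(T − Tᵢ) = 0  ⇒  T = Σ mᵢcᵢTᵢ / Σ mᵢcᵢ
Σ mᵢcᵢ = 253.8×0.129 + 427.3×0.723 + 117.6×0.386 = 387.0717
Σ mᵢcᵢTᵢ = 32.7402×138.7 + 308.9379×69.9 + 45.3936×34.0 = 27679
T = 27679 / 387.0717 = 71.51 °C

T_f = 71.5 °C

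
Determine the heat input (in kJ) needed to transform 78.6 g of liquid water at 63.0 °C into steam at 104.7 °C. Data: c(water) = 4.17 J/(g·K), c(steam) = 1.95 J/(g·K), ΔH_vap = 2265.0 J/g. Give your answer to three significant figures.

q = 191 kJ

q1 (heat water 63.0→100.0 °C): 78.6 × 4.17 × 37.0 = 12127 J
q2 (vaporize at 100 °C): 78.6 × 2265.0 = 178029 J
q3 (heat steam 100.0→104.7 °C): 78.6 × 1.95 × 4.7 = 720 J
Total: 12127 + 178029 + 720 = 190876 J = 191 kJ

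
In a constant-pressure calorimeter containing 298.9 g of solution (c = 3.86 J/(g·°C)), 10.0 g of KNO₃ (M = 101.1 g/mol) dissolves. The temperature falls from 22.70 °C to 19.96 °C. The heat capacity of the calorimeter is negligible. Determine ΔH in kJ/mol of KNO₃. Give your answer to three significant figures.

ΔH = 32.0 kJ/mol

|ΔT| = |19.96 − 22.70| = 2.74 °C
|q_surr| = (298.9 × 3.86) × 2.74 = 1153.754 × 2.74 = 3161 J
n(KNO₃) = 10.0 / 101.1 = 0.09891 mol
Temperature fell, so q_rxn = +|q_surr| = 3.161 kJ
ΔH = q_rxn / n = 31.96 kJ/mol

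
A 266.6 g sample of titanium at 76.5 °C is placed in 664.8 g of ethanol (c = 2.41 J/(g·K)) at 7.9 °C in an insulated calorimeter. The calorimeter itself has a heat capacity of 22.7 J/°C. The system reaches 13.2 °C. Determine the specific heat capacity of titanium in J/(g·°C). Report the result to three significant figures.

q_gained = (664.8 × 2.41 + 22.7) × (13.2 − 7.9) = 8612 J
q_lost = 266.6 × c × (76.5 − 13.2) = 16875.78 c
Set equal: c = 8612 / 16875.78 = 0.510 J/(g·°C)

c = 0.510 J/(g·°C)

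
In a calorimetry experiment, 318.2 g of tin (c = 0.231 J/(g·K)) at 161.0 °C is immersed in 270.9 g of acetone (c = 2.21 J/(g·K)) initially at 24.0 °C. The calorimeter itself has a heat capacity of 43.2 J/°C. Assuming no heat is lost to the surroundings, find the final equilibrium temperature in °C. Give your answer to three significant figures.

Heat lost by tin = heat gained by acetone + calorimeter.
(318.2)(0.231)(161.0 − T) = [(270.9)(2.21) + 43.2](T − 24.0)
73.5042 (161.0 − T) = 641.889 (T − 24.0)
11834 − 73.5042 T = 641.889 T − 15405
27239 = 715.3932 T
T = 38.08 °C

T_f = 38.1 °C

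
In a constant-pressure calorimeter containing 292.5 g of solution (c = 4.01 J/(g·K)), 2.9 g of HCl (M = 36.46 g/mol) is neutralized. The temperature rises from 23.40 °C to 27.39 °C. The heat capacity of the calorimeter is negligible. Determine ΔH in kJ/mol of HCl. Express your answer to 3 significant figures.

|ΔT| = |27.39 − 23.40| = 3.99 °C
|q_surr| = (292.5 × 4.01) × 3.99 = 1172.925 × 3.99 = 4680 J
n(HCl) = 2.9 / 36.46 = 0.07954 mol
Temperature rose, so q_rxn = −|q_surr| = -4.680 kJ
ΔH = q_rxn / n = -58.84 kJ/mol

ΔH = -58.8 kJ/mol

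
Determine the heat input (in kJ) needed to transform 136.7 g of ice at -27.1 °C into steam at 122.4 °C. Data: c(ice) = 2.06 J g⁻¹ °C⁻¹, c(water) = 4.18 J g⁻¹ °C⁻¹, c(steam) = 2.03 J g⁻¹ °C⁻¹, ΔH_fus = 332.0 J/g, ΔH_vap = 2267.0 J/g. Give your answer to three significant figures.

q1 (heat ice -27.1→0.0 °C): 136.7 × 2.06 × 27.1 = 7631 J
q2 (melt at 0 °C): 136.7 × 332.0 = 45384 J
q3 (heat water 0.0→100.0 °C): 136.7 × 4.18 × 100.0 = 57141 J
q4 (vaporize at 100 °C): 136.7 × 2267.0 = 309899 J
q5 (heat steam 100.0→122.4 °C): 136.7 × 2.03 × 22.4 = 6216 J
Total: 7631 + 45384 + 57141 + 309899 + 6216 = 426271 J = 426 kJ

q = 426 kJ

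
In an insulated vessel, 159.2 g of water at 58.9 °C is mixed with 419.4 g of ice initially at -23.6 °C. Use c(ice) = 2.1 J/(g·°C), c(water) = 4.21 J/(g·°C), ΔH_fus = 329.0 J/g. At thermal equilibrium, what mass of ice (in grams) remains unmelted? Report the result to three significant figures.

Heat to warm all ice to 0 °C: 419.4×2.1×23.6 = 20785 J
Heat released by water cooling to 0 °C: 159.2×4.21×58.9 = 39477 J
39477 J < 20785 + 419.4×329.0 = 158767.6 J, so not all ice melts; final T = 0 °C.
Heat left for melting: 39477 − 20785 = 18692 J
Mass melted = 18692 / 329.0 = 56.81 g
Ice remaining = 419.4 − 56.81 = 362.59 g

m_ice remaining = 363 g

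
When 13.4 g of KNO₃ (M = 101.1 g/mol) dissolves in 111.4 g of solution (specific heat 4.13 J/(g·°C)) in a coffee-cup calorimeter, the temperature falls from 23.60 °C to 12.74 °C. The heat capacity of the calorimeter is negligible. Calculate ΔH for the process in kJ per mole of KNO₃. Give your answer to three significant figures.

ΔH = 37.7 kJ/mol

|ΔT| = |12.74 − 23.60| = 10.86 °C
|q_surr| = (111.4 × 4.13) × 10.86 = 460.082 × 10.86 = 4996 J
n(KNO₃) = 13.4 / 101.1 = 0.1325 mol
Temperature fell, so q_rxn = +|q_surr| = 4.996 kJ
ΔH = q_rxn / n = 37.71 kJ/mol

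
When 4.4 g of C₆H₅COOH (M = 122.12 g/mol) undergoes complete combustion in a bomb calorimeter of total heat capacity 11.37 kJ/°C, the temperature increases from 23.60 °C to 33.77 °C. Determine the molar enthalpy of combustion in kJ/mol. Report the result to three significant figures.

ΔT = 33.77 − 23.60 = 10.17 °C
q_cal = C_cal × ΔT = 11.37 × 10.17 = 115.6329 kJ
n = 4.4 / 122.12 = 0.03603 mol
q_rxn = −q_cal = -115.6329 kJ
ΔH = -115.6329 / 0.03603 = -3209 kJ/mol

ΔH = -3210 kJ/mol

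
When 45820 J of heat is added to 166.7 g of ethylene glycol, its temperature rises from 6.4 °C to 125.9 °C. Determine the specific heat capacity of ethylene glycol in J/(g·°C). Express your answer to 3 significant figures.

c = q / (m ΔT) = 45820 / (166.7 × 119.5)
c = 45820 / 19920.65 = 2.30 J/(g·°C)

c = 2.30 J/(g·°C)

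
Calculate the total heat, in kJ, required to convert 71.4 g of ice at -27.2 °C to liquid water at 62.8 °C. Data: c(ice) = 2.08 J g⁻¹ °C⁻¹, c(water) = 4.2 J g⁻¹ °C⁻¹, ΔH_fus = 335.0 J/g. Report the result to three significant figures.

q1 (heat ice -27.2→0.0 °C): 71.4 × 2.08 × 27.2 = 4040 J
q2 (melt at 0 °C): 71.4 × 335.0 = 23919 J
q3 (heat water 0.0→62.8 °C): 71.4 × 4.2 × 62.8 = 18832 J
Total: 4040 + 23919 + 18832 = 46791 J = 46.8 kJ

q = 46.8 kJ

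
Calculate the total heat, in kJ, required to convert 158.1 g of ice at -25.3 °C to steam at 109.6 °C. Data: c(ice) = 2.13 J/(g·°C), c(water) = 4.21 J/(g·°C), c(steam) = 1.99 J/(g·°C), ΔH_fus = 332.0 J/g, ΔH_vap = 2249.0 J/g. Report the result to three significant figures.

q1 (heat ice -25.3→0.0 °C): 158.1 × 2.13 × 25.3 = 8520 J
q2 (melt at 0 °C): 158.1 × 332.0 = 52489 J
q3 (heat water 0.0→100.0 °C): 158.1 × 4.21 × 100.0 = 66560 J
q4 (vaporize at 100 °C): 158.1 × 2249.0 = 355567 J
q5 (heat steam 100.0→109.6 °C): 158.1 × 1.99 × 9.6 = 3020 J
Total: 8520 + 52489 + 66560 + 355567 + 3020 = 486156 J = 486 kJ

q = 486 kJ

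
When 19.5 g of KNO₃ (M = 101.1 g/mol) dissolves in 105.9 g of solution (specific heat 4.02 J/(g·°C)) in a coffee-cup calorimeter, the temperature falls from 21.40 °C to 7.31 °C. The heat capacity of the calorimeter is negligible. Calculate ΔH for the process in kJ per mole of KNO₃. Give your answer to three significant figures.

ΔH = 31.1 kJ/mol

|ΔT| = |7.31 − 21.40| = 14.09 °C
|q_surr| = (105.9 × 4.02) × 14.09 = 425.718 × 14.09 = 5998 J
n(KNO₃) = 19.5 / 101.1 = 0.1929 mol
Temperature fell, so q_rxn = +|q_surr| = 5.998 kJ
ΔH = q_rxn / n = 31.09 kJ/mol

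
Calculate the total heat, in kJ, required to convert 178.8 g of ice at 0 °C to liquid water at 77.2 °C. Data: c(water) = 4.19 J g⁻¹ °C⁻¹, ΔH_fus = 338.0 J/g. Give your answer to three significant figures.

q1 (melt at 0 °C): 178.8 × 338.0 = 60434 J
q2 (heat water 0.0→77.2 °C): 178.8 × 4.19 × 77.2 = 57836 J
Total: 60434 + 57836 = 118270 J = 118 kJ

q = 118 kJ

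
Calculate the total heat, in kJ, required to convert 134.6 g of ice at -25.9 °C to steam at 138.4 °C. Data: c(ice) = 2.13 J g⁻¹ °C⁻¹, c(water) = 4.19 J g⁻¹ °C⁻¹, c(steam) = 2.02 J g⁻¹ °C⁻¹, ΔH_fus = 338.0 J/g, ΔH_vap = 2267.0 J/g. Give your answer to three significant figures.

q = 425 kJ

q1 (heat ice -25.9→0.0 °C): 134.6 × 2.13 × 25.9 = 7425 J
q2 (melt at 0 °C): 134.6 × 338.0 = 45495 J
q3 (heat water 0.0→100.0 °C): 134.6 × 4.19 × 100.0 = 56397 J
q4 (vaporize at 100 °C): 134.6 × 2267.0 = 305138 J
q5 (heat steam 100.0→138.4 °C): 134.6 × 2.02 × 38.4 = 10441 J
Total: 7425 + 45495 + 56397 + 305138 + 10441 = 424896 J = 425 kJ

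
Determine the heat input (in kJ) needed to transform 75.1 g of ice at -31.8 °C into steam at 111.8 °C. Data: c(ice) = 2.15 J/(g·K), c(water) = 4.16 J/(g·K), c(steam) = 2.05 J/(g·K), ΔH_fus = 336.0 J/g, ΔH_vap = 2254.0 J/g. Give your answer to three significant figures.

q = 233 kJ

q1 (heat ice -31.8→0.0 °C): 75.1 × 2.15 × 31.8 = 5135 J
q2 (melt at 0 °C): 75.1 × 336.0 = 25234 J
q3 (heat water 0.0→100.0 °C): 75.1 × 4.16 × 100.0 = 31242 J
q4 (vaporize at 100 °C): 75.1 × 2254.0 = 169275 J
q5 (heat steam 100.0→111.8 °C): 75.1 × 2.05 × 11.8 = 1817 J
Total: 5135 + 25234 + 31242 + 169275 + 1817 = 232703 J = 233 kJ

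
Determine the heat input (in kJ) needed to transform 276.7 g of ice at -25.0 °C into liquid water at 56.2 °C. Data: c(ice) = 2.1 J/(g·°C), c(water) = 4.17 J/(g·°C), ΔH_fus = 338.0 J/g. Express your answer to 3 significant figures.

q1 (heat ice -25.0→0.0 °C): 276.7 × 2.1 × 25.0 = 14527 J
q2 (melt at 0 °C): 276.7 × 338.0 = 93525 J
q3 (heat water 0.0→56.2 °C): 276.7 × 4.17 × 56.2 = 64846 J
Total: 14527 + 93525 + 64846 = 172898 J = 173 kJ

q = 173 kJ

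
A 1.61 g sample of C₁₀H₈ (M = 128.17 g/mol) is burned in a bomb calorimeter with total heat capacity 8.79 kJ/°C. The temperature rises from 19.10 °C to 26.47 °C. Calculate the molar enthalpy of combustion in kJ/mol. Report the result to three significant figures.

ΔT = 26.47 − 19.10 = 7.37 °C
q_cal = C_cal × ΔT = 8.79 × 7.37 = 64.7823 kJ
n = 1.61 / 128.17 = 0.01256 mol
q_rxn = −q_cal = -64.7823 kJ
ΔH = -64.7823 / 0.01256 = -5158 kJ/mol

ΔH = -5160 kJ/mol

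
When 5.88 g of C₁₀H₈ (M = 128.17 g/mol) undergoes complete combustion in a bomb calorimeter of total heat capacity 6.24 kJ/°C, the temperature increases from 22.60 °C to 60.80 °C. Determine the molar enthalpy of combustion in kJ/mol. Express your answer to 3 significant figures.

ΔH = -5200 kJ/mol

ΔT = 60.80 − 22.60 = 38.20 °C
q_cal = C_cal × ΔT = 6.24 × 38.20 = 238.368 kJ
n = 5.88 / 128.17 = 0.04588 mol
q_rxn = −q_cal = -238.368 kJ
ΔH = -238.368 / 0.04588 = -5195 kJ/mol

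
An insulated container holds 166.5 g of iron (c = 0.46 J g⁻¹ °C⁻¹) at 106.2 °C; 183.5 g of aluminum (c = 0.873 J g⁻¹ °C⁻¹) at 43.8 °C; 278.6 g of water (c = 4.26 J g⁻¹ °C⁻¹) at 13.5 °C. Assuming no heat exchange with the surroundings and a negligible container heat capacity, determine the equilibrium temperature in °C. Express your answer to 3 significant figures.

T_f = 21.9 °C

Σ mᵢcᵢ(T − Tᵢ) = 0  ⇒  T = Σ mᵢcᵢTᵢ / Σ mᵢcᵢ
Σ mᵢcᵢ = 166.5×0.46 + 183.5×0.873 + 278.6×4.26 = 1423.6215
Σ mᵢcᵢTᵢ = 76.59×106.2 + 160.1955×43.8 + 1186.836×13.5 = 31173
T = 31173 / 1423.6215 = 21.90 °C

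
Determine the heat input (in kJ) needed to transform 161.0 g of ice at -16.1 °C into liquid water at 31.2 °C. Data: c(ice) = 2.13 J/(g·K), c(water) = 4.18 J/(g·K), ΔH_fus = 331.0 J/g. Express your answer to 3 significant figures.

q1 (heat ice -16.1→0.0 °C): 161.0 × 2.13 × 16.1 = 5521 J
q2 (melt at 0 °C): 161.0 × 331.0 = 53291 J
q3 (heat water 0.0→31.2 °C): 161.0 × 4.18 × 31.2 = 20997 J
Total: 5521 + 53291 + 20997 = 79809 J = 79.8 kJ

q = 79.8 kJ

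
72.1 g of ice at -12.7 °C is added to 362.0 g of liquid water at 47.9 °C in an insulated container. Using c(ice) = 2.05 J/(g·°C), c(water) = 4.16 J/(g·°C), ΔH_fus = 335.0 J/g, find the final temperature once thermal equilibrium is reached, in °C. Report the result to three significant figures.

T_f = 25.5 °C

Heat to bring ice to 0 °C and melt it: q₁ = 72.1×2.05×12.7 + 72.1×335.0 = 26031 J
Heat the water can supply cooling to 0 °C: 362.0×4.16×47.9 = 72133.6 J > q₁, so all ice melts.
Energy balance: 362.0×4.16×(47.9 − T) = 26031 + 72.1×4.16×(T − 0)
1505.92(47.9 − T) = 26031 + 299.936 T
72133.6 − 26031 = 1805.856 T
T = 46102.6 / 1805.856 = 25.53 °C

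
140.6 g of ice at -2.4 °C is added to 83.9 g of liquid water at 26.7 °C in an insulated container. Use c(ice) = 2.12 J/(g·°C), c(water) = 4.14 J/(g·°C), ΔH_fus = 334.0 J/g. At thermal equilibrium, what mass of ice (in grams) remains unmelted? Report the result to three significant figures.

Heat to warm all ice to 0 °C: 140.6×2.12×2.4 = 715.37 J
Heat released by water cooling to 0 °C: 83.9×4.14×26.7 = 9274.1 J
9274.1 J < 715.37 + 140.6×334.0 = 47675.77 J, so not all ice melts; final T = 0 °C.
Heat left for melting: 9274.1 − 715.37 = 8558.73 J
Mass melted = 8558.73 / 334.0 = 25.62 g
Ice remaining = 140.6 − 25.62 = 114.98 g

m_ice remaining = 115 g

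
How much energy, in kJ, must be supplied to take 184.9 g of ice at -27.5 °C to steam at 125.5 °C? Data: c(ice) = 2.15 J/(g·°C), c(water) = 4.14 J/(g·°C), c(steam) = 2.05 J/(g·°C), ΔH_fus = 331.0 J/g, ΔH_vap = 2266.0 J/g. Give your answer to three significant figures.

q1 (heat ice -27.5→0.0 °C): 184.9 × 2.15 × 27.5 = 10932 J
q2 (melt at 0 °C): 184.9 × 331.0 = 61202 J
q3 (heat water 0.0→100.0 °C): 184.9 × 4.14 × 100.0 = 76549 J
q4 (vaporize at 100 °C): 184.9 × 2266.0 = 418983 J
q5 (heat steam 100.0→125.5 °C): 184.9 × 2.05 × 25.5 = 9666 J
Total: 10932 + 61202 + 76549 + 418983 + 9666 = 577332 J = 577 kJ

q = 577 kJ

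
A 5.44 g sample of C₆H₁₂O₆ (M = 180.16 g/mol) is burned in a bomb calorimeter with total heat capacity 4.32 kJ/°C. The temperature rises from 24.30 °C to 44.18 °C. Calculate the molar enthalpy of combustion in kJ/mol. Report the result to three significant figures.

ΔT = 44.18 − 24.30 = 19.88 °C
q_cal = C_cal × ΔT = 4.32 × 19.88 = 85.8816 kJ
n = 5.44 / 180.16 = 0.03020 mol
q_rxn = −q_cal = -85.8816 kJ
ΔH = -85.8816 / 0.03020 = -2844 kJ/mol

ΔH = -2840 kJ/mol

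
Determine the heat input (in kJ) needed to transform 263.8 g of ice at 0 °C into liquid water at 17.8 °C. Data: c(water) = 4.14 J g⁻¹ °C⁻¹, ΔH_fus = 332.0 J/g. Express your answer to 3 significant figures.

q = 107 kJ

q1 (melt at 0 °C): 263.8 × 332.0 = 87582 J
q2 (heat water 0.0→17.8 °C): 263.8 × 4.14 × 17.8 = 19440 J
Total: 87582 + 19440 = 107022 J = 107 kJ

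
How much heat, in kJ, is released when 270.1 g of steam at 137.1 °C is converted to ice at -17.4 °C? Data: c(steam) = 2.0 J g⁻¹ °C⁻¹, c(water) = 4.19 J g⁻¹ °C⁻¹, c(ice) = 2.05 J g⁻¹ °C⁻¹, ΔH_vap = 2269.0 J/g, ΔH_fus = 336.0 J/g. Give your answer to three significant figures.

q1 (cool steam 137.1→100 °C): 270.1 × 2.0 × 37.1 = 20041 J
q2 (condense at 100 °C): 270.1 × 2269.0 = 612857 J
q3 (cool water 100→0 °C): 270.1 × 4.19 × 100.0 = 113172 J
q4 (freeze at 0 °C): 270.1 × 336.0 = 90754 J
q5 (cool ice 0→-17.4 °C): 270.1 × 2.05 × 17.4 = 9634 J
Total: 20041 + 612857 + 113172 + 90754 + 9634 = 846458 J = 846 kJ

q = 846 kJ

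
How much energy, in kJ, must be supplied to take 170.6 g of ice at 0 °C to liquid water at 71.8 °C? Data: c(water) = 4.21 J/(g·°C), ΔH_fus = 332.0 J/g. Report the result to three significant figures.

q1 (melt at 0 °C): 170.6 × 332.0 = 56639 J
q2 (heat water 0.0→71.8 °C): 170.6 × 4.21 × 71.8 = 51569 J
Total: 56639 + 51569 = 108208 J = 108 kJ

q = 108 kJ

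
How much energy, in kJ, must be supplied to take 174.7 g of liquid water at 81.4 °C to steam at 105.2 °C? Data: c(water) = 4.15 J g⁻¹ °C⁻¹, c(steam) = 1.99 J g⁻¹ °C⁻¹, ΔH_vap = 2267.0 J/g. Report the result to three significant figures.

q1 (heat water 81.4→100.0 °C): 174.7 × 4.15 × 18.6 = 13485 J
q2 (vaporize at 100 °C): 174.7 × 2267.0 = 396045 J
q3 (heat steam 100.0→105.2 °C): 174.7 × 1.99 × 5.2 = 1808 J
Total: 13485 + 396045 + 1808 = 411338 J = 411 kJ

q = 411 kJ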